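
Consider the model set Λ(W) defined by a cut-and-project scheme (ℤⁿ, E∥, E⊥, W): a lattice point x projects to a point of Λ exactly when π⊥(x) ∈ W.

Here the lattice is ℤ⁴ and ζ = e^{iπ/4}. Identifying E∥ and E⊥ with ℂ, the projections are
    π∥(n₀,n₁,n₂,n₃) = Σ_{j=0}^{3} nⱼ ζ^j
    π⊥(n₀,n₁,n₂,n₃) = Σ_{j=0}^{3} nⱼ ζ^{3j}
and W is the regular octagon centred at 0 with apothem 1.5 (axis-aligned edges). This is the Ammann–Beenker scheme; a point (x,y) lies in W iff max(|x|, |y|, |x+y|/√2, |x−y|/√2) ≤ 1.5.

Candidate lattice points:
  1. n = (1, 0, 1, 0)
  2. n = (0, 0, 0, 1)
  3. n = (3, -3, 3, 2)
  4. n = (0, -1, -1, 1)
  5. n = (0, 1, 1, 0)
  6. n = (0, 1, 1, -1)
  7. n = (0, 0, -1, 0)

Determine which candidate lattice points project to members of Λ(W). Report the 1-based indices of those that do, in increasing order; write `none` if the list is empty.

With ζ = e^{iπ/4} the internal vectors are ζ^0,ζ^3,ζ^6,ζ^9.
#1 (1, 0, 1, 0): internal (1.000000, -1.000000); octagon support 1.414214 vs apothem 1.5 → ∈ W
#2 (0, 0, 0, 1): internal (0.707107, 0.707107); octagon support 1.000000 vs apothem 1.5 → ∈ W
#3 (3, -3, 3, 2): internal (6.535534, -3.707107); octagon support 7.242641 vs apothem 1.5 → ∉ W
#4 (0, -1, -1, 1): internal (1.414214, 1.000000); octagon support 1.707107 vs apothem 1.5 → ∉ W
#5 (0, 1, 1, 0): internal (-0.707107, -0.292893); octagon support 0.707107 vs apothem 1.5 → ∈ W
#6 (0, 1, 1, -1): internal (-1.414214, -1.000000); octagon support 1.707107 vs apothem 1.5 → ∉ W
#7 (0, 0, -1, 0): internal (0.000000, 1.000000); octagon support 1.000000 vs apothem 1.5 → ∈ W

1, 2, 5, 7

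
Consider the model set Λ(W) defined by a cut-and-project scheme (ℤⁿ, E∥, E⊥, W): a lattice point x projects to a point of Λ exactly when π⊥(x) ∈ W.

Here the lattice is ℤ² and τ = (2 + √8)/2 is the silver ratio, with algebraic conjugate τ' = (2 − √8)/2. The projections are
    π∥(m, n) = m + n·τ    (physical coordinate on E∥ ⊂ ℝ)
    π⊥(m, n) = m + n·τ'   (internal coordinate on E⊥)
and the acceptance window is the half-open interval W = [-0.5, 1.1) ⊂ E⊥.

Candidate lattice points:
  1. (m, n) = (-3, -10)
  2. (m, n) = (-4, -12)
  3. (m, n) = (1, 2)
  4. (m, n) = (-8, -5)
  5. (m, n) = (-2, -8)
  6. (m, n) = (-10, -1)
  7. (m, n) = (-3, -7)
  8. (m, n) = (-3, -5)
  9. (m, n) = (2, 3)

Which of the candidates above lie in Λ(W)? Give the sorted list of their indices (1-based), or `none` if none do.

2, 3, 7, 9

Numerically τ ≈ 2.414214 and τ' = −1/τ ≈ -0.414214.
#1 (-3,-10): internal coord -3 + (-10)·τ' = +1.142136; +1.142136 ∉ [-0.5, 1.1) → out
#2 (-4,-12): internal coord -4 + (-12)·τ' = +0.970563; +0.970563 ∈ [-0.5, 1.1) → IN Λ
#3 (1,2): internal coord 1 + (2)·τ' = +0.171573; +0.171573 ∈ [-0.5, 1.1) → IN Λ
#4 (-8,-5): internal coord -8 + (-5)·τ' = -5.928932; -5.928932 ∉ [-0.5, 1.1) → out
#5 (-2,-8): internal coord -2 + (-8)·τ' = +1.313708; +1.313708 ∉ [-0.5, 1.1) → out
#6 (-10,-1): internal coord -10 + (-1)·τ' = -9.585786; -9.585786 ∉ [-0.5, 1.1) → out
#7 (-3,-7): internal coord -3 + (-7)·τ' = -0.100505; -0.100505 ∈ [-0.5, 1.1) → IN Λ
#8 (-3,-5): internal coord -3 + (-5)·τ' = -0.928932; -0.928932 ∉ [-0.5, 1.1) → out
#9 (2,3): internal coord 2 + (3)·τ' = +0.757359; +0.757359 ∈ [-0.5, 1.1) → IN Λ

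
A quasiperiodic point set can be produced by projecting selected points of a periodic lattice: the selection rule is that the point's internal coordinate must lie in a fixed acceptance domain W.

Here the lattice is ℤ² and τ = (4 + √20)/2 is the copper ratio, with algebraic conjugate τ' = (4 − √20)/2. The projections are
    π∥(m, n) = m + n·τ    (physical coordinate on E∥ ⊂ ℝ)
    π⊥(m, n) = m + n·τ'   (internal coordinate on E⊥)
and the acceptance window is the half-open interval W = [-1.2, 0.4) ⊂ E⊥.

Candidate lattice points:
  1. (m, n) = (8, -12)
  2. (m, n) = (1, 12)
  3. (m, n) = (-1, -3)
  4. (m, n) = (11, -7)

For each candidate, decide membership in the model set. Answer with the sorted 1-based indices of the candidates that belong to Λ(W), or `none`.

Compute τ' = (4−√20)/2 = -0.2361, so π⊥(m,n) = m -0.2361·n.
#1 (8,-12): internal coord 8 + (-12)·τ' = +10.8328; +10.8328 ∉ [-1.2, 0.4) → out
#2 (1,12): internal coord 1 + (12)·τ' = -1.8328; -1.8328 ∉ [-1.2, 0.4) → out
#3 (-1,-3): internal coord -1 + (-3)·τ' = -0.2918; -0.2918 ∈ [-1.2, 0.4) → IN Λ
#4 (11,-7): internal coord 11 + (-7)·τ' = +12.6525; +12.6525 ∉ [-1.2, 0.4) → out

3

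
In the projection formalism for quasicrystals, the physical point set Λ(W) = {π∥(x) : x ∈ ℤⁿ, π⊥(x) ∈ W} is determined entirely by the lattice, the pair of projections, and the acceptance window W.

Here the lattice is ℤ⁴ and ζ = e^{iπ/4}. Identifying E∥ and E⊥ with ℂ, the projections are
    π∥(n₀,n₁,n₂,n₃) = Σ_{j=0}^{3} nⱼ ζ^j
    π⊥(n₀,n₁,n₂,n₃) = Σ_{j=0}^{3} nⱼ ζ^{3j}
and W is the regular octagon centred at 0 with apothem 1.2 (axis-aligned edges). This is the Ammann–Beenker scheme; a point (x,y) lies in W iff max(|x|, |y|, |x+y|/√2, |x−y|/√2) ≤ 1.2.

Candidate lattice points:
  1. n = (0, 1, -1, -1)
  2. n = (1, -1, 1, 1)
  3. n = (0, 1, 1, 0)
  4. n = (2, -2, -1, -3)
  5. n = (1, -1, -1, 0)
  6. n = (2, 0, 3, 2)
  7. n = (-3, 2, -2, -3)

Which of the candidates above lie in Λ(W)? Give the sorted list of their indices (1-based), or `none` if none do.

3

With ζ = e^{iπ/4} the internal vectors are ζ^0,ζ^3,ζ^6,ζ^9.
candidate 1: n = (0, 1, -1, -1) → π⊥ ≈ (-1.414214, +1.000000); max(|x|,|y|,|x±y|/√2) = 1.707107 > 1.2 ⇒ ∉ W
candidate 2: n = (1, -1, 1, 1) → π⊥ ≈ (+2.414214, -1.000000); max(|x|,|y|,|x±y|/√2) = 2.414214 > 1.2 ⇒ ∉ W
candidate 3: n = (0, 1, 1, 0) → π⊥ ≈ (-0.707107, -0.292893); max(|x|,|y|,|x±y|/√2) = 0.707107 ≤ 1.2 ⇒ ∈ W
candidate 4: n = (2, -2, -1, -3) → π⊥ ≈ (+1.292893, -2.535534); max(|x|,|y|,|x±y|/√2) = 2.707107 > 1.2 ⇒ ∉ W
candidate 5: n = (1, -1, -1, 0) → π⊥ ≈ (+1.707107, +0.292893); max(|x|,|y|,|x±y|/√2) = 1.707107 > 1.2 ⇒ ∉ W
candidate 6: n = (2, 0, 3, 2) → π⊥ ≈ (+3.414214, -1.585786); max(|x|,|y|,|x±y|/√2) = 3.535534 > 1.2 ⇒ ∉ W
candidate 7: n = (-3, 2, -2, -3) → π⊥ ≈ (-6.535534, +1.292893); max(|x|,|y|,|x±y|/√2) = 6.535534 > 1.2 ⇒ ∉ W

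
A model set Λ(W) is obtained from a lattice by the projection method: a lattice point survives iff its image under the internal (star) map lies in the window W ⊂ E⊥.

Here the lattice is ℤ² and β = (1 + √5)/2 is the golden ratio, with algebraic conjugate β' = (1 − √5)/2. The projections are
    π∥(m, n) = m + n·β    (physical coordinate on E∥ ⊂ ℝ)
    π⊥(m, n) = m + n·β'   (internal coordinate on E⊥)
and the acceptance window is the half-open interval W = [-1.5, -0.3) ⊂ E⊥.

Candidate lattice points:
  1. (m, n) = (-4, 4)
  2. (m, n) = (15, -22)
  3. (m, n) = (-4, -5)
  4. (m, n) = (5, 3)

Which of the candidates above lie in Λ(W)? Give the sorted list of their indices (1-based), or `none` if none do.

β' = (1−√5)/2 ≈ -0.61803.
[1] lift (-4,4): star map gives -6.47214; window check -1.5 ≤ -6.47214 < -0.3 is false → out
[2] lift (15,-22): star map gives 28.59675; window check -1.5 ≤ 28.59675 < -0.3 is false → out
[3] lift (-4,-5): star map gives -0.90983; window check -1.5 ≤ -0.90983 < -0.3 is true → IN Λ
[4] lift (5,3): star map gives 3.14590; window check -1.5 ≤ 3.14590 < -0.3 is false → out

3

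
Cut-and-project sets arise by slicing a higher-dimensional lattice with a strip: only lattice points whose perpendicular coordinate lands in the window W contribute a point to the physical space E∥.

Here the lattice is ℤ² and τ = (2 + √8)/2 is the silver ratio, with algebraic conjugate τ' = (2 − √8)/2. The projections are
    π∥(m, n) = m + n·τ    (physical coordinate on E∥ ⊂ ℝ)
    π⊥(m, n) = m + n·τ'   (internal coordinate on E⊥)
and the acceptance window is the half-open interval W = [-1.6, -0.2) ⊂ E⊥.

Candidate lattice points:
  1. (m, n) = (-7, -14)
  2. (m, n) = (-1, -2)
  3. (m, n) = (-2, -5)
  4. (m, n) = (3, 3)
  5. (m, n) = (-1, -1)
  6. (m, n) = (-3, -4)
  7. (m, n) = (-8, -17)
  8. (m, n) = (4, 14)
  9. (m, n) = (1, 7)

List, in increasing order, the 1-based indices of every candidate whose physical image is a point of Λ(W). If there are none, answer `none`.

τ' = (2−√8)/2 ≈ -0.41421.
candidate 1: (m,n)=(-7,-14) → π∥ = -7-14·τ ≈ -40.79899, π⊥ = -7-14·τ' ≈ -1.20101 ∈ [-1.6, -0.2) ⇒ IN Λ
candidate 2: (m,n)=(-1,-2) → π∥ = -1-2·τ ≈ -5.82843, π⊥ = -1-2·τ' ≈ -0.17157 ∉ [-1.6, -0.2) ⇒ out
candidate 3: (m,n)=(-2,-5) → π∥ = -2-5·τ ≈ -14.07107, π⊥ = -2-5·τ' ≈ 0.07107 ∉ [-1.6, -0.2) ⇒ out
candidate 4: (m,n)=(3,3) → π∥ = 3+3·τ ≈ 10.24264, π⊥ = 3+3·τ' ≈ 1.75736 ∉ [-1.6, -0.2) ⇒ out
candidate 5: (m,n)=(-1,-1) → π∥ = -1-1·τ ≈ -3.41421, π⊥ = -1-1·τ' ≈ -0.58579 ∈ [-1.6, -0.2) ⇒ IN Λ
candidate 6: (m,n)=(-3,-4) → π∥ = -3-4·τ ≈ -12.65685, π⊥ = -3-4·τ' ≈ -1.34315 ∈ [-1.6, -0.2) ⇒ IN Λ
candidate 7: (m,n)=(-8,-17) → π∥ = -8-17·τ ≈ -49.04163, π⊥ = -8-17·τ' ≈ -0.95837 ∈ [-1.6, -0.2) ⇒ IN Λ
candidate 8: (m,n)=(4,14) → π∥ = 4+14·τ ≈ 37.79899, π⊥ = 4+14·τ' ≈ -1.79899 ∉ [-1.6, -0.2) ⇒ out
candidate 9: (m,n)=(1,7) → π∥ = 1+7·τ ≈ 17.89949, π⊥ = 1+7·τ' ≈ -1.89949 ∉ [-1.6, -0.2) ⇒ out

1, 5, 6, 7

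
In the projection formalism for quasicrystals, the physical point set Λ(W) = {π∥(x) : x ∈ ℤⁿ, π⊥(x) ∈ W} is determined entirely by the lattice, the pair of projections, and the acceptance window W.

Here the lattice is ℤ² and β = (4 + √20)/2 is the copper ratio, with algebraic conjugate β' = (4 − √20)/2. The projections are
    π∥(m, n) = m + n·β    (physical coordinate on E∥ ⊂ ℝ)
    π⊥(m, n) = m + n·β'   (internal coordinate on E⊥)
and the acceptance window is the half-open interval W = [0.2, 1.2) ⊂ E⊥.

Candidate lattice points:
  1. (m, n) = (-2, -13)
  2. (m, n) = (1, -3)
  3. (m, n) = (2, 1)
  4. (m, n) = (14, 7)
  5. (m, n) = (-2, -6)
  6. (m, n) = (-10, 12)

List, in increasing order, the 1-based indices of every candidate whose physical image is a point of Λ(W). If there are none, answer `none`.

1

Compute β' = (4−√20)/2 = -0.236068, so π⊥(m,n) = m -0.236068·n.
#1 (-2,-13): internal coord -2 + (-13)·β' = +1.068884; +1.068884 ∈ [0.2, 1.2) → IN Λ
#2 (1,-3): internal coord 1 + (-3)·β' = +1.708204; +1.708204 ∉ [0.2, 1.2) → out
#3 (2,1): internal coord 2 + (1)·β' = +1.763932; +1.763932 ∉ [0.2, 1.2) → out
#4 (14,7): internal coord 14 + (7)·β' = +12.347524; +12.347524 ∉ [0.2, 1.2) → out
#5 (-2,-6): internal coord -2 + (-6)·β' = -0.583592; -0.583592 ∉ [0.2, 1.2) → out
#6 (-10,12): internal coord -10 + (12)·β' = -12.832816; -12.832816 ∉ [0.2, 1.2) → out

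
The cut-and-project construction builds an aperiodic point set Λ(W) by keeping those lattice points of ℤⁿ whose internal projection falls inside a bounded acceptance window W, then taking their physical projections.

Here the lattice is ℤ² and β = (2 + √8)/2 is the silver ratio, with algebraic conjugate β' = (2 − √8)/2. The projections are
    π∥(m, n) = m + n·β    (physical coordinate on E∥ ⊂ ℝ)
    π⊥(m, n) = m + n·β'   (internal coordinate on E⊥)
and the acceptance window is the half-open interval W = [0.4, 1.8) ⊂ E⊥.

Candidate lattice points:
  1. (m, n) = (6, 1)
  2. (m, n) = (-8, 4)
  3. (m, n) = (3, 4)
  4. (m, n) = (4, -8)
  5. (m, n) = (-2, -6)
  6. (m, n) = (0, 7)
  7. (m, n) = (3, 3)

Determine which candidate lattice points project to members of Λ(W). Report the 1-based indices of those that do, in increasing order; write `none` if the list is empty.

3, 5, 7

β' = (2−√8)/2 ≈ -0.414214.
#1 (6,1): internal coord 6 + (1)·β' = +5.585786; +5.585786 ∉ [0.4, 1.8) → out
#2 (-8,4): internal coord -8 + (4)·β' = -9.656854; -9.656854 ∉ [0.4, 1.8) → out
#3 (3,4): internal coord 3 + (4)·β' = +1.343146; +1.343146 ∈ [0.4, 1.8) → IN Λ
#4 (4,-8): internal coord 4 + (-8)·β' = +7.313708; +7.313708 ∉ [0.4, 1.8) → out
#5 (-2,-6): internal coord -2 + (-6)·β' = +0.485281; +0.485281 ∈ [0.4, 1.8) → IN Λ
#6 (0,7): internal coord 0 + (7)·β' = -2.899495; -2.899495 ∉ [0.4, 1.8) → out
#7 (3,3): internal coord 3 + (3)·β' = +1.757359; +1.757359 ∈ [0.4, 1.8) → IN Λ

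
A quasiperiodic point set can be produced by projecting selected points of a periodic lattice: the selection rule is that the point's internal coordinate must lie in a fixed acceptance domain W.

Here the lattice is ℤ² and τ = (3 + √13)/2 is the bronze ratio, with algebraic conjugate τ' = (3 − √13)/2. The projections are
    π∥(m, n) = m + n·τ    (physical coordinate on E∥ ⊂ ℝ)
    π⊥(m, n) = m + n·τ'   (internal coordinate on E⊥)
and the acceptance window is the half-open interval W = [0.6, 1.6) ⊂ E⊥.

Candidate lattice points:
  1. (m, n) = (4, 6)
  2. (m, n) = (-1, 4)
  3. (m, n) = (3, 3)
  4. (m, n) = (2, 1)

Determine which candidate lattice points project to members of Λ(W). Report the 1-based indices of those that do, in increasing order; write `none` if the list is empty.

Numerically τ ≈ 3.3028 and τ' = −1/τ ≈ -0.3028.
[1] lift (4,6): star map gives 2.1833; window check 0.6 ≤ 2.1833 < 1.6 is false → out
[2] lift (-1,4): star map gives -2.2111; window check 0.6 ≤ -2.2111 < 1.6 is false → out
[3] lift (3,3): star map gives 2.0917; window check 0.6 ≤ 2.0917 < 1.6 is false → out
[4] lift (2,1): star map gives 1.6972; window check 0.6 ≤ 1.6972 < 1.6 is false → out

none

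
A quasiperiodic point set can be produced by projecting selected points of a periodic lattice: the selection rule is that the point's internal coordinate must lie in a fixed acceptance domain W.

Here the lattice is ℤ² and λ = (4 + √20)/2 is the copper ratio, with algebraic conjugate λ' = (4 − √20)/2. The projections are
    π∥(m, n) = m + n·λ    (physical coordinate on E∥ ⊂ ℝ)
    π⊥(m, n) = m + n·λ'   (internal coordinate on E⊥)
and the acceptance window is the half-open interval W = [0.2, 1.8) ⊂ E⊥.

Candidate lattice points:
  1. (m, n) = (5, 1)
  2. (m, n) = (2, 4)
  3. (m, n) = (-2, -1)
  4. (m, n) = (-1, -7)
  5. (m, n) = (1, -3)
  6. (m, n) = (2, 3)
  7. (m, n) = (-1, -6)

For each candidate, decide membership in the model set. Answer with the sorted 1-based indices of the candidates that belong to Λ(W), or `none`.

λ' = (4−√20)/2 ≈ -0.23607.
#1 (5,1): internal coord 5 + (1)·λ' = +4.76393; +4.76393 ∉ [0.2, 1.8) → out
#2 (2,4): internal coord 2 + (4)·λ' = +1.05573; +1.05573 ∈ [0.2, 1.8) → IN Λ
#3 (-2,-1): internal coord -2 + (-1)·λ' = -1.76393; -1.76393 ∉ [0.2, 1.8) → out
#4 (-1,-7): internal coord -1 + (-7)·λ' = +0.65248; +0.65248 ∈ [0.2, 1.8) → IN Λ
#5 (1,-3): internal coord 1 + (-3)·λ' = +1.70820; +1.70820 ∈ [0.2, 1.8) → IN Λ
#6 (2,3): internal coord 2 + (3)·λ' = +1.29180; +1.29180 ∈ [0.2, 1.8) → IN Λ
#7 (-1,-6): internal coord -1 + (-6)·λ' = +0.41641; +0.41641 ∈ [0.2, 1.8) → IN Λ

2, 4, 5, 6, 7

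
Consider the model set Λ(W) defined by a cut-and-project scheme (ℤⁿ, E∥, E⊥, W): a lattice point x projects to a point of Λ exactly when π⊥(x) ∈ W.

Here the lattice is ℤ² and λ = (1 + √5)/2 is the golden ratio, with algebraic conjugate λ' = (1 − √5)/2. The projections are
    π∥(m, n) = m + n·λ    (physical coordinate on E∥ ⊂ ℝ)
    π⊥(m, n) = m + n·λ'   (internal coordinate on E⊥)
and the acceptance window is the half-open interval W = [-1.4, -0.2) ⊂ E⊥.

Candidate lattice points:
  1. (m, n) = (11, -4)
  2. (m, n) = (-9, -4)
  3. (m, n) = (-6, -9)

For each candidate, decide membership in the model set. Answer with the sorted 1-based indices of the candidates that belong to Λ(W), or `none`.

3

λ' = (1−√5)/2 ≈ -0.618034.
#1 (11,-4): internal coord 11 + (-4)·λ' = +13.472136; +13.472136 ∉ [-1.4, -0.2) → out
#2 (-9,-4): internal coord -9 + (-4)·λ' = -6.527864; -6.527864 ∉ [-1.4, -0.2) → out
#3 (-6,-9): internal coord -6 + (-9)·λ' = -0.437694; -0.437694 ∈ [-1.4, -0.2) → IN Λ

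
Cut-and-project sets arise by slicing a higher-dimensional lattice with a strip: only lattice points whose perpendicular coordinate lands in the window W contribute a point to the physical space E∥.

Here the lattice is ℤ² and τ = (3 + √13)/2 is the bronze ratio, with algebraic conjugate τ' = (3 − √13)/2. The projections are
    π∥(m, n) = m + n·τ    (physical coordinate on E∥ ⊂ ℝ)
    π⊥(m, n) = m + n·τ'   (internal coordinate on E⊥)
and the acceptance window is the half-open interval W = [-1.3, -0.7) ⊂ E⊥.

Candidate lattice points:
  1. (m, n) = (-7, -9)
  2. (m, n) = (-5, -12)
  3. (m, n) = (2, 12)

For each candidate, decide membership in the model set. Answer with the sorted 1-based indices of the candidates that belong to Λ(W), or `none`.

Compute τ' = (3−√13)/2 = -0.30278, so π⊥(m,n) = m -0.30278·n.
candidate 1: (m,n)=(-7,-9) → π∥ = -7-9·τ ≈ -36.72498, π⊥ = -7-9·τ' ≈ -4.27502 ∉ [-1.3, -0.7) ⇒ out
candidate 2: (m,n)=(-5,-12) → π∥ = -5-12·τ ≈ -44.63331, π⊥ = -5-12·τ' ≈ -1.36669 ∉ [-1.3, -0.7) ⇒ out
candidate 3: (m,n)=(2,12) → π∥ = 2+12·τ ≈ 41.63331, π⊥ = 2+12·τ' ≈ -1.63331 ∉ [-1.3, -0.7) ⇒ out

none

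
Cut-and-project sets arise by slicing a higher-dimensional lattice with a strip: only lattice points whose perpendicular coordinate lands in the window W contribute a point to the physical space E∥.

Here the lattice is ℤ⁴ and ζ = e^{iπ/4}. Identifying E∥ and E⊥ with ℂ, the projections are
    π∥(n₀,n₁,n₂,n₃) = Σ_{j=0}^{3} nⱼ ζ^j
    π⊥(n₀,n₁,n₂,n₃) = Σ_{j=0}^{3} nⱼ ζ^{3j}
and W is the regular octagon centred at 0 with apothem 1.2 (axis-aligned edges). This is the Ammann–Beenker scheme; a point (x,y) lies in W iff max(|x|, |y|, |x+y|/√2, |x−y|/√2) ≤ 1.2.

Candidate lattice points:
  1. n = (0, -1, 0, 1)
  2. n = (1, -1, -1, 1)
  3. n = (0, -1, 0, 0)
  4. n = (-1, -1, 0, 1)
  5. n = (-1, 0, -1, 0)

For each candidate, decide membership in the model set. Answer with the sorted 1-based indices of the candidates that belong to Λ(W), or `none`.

3, 4

Internal map: ζ^{3j} for j=0..3 gives (1,0), (−√2/2,√2/2), (0,−1), (√2/2,√2/2).
candidate 1: n = (0, -1, 0, 1) → π⊥ ≈ (+1.41421, +0.00000); max(|x|,|y|,|x±y|/√2) = 1.41421 > 1.2 ⇒ ∉ W
candidate 2: n = (1, -1, -1, 1) → π⊥ ≈ (+2.41421, +1.00000); max(|x|,|y|,|x±y|/√2) = 2.41421 > 1.2 ⇒ ∉ W
candidate 3: n = (0, -1, 0, 0) → π⊥ ≈ (+0.70711, -0.70711); max(|x|,|y|,|x±y|/√2) = 1.00000 ≤ 1.2 ⇒ ∈ W
candidate 4: n = (-1, -1, 0, 1) → π⊥ ≈ (+0.41421, +0.00000); max(|x|,|y|,|x±y|/√2) = 0.41421 ≤ 1.2 ⇒ ∈ W
candidate 5: n = (-1, 0, -1, 0) → π⊥ ≈ (-1.00000, +1.00000); max(|x|,|y|,|x±y|/√2) = 1.41421 > 1.2 ⇒ ∉ W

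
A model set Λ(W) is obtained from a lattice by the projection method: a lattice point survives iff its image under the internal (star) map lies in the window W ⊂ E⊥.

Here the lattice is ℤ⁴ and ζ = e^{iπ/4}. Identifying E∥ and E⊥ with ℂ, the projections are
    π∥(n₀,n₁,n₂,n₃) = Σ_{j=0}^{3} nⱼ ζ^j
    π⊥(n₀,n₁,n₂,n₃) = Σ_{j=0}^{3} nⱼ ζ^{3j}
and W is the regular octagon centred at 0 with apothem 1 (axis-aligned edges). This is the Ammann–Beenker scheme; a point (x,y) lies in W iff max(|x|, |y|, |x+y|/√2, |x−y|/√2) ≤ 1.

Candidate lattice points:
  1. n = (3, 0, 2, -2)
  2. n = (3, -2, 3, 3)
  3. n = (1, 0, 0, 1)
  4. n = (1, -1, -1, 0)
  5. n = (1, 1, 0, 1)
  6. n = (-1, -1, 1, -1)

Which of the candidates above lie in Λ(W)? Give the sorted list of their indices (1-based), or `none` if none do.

π⊥(n) = n₀ + n₁ζ³ + n₂ζ⁶ + n₃ζ⁹ where ζ = e^{iπ/4}.
#1 (3, 0, 2, -2): internal (1.5858, -3.4142); octagon support 3.5355 vs apothem 1 → ∉ W
#2 (3, -2, 3, 3): internal (6.5355, -2.2929); octagon support 6.5355 vs apothem 1 → ∉ W
#3 (1, 0, 0, 1): internal (1.7071, 0.7071); octagon support 1.7071 vs apothem 1 → ∉ W
#4 (1, -1, -1, 0): internal (1.7071, 0.2929); octagon support 1.7071 vs apothem 1 → ∉ W
#5 (1, 1, 0, 1): internal (1.0000, 1.4142); octagon support 1.7071 vs apothem 1 → ∉ W
#6 (-1, -1, 1, -1): internal (-1.0000, -2.4142); octagon support 2.4142 vs apothem 1 → ∉ W

none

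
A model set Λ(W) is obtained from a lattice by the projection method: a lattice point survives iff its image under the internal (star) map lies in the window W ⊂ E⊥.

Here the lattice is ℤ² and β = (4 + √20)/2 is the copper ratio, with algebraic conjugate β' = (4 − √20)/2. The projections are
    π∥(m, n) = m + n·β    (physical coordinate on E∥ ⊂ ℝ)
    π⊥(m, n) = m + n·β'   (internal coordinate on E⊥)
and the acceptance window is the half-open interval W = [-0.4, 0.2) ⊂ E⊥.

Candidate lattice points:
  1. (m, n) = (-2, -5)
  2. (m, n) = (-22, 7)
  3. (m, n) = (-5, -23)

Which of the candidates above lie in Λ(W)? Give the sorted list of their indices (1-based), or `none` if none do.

none

Numerically β ≈ 4.2361 and β' = −1/β ≈ -0.2361.
#1 (-2,-5): internal coord -2 + (-5)·β' = -0.8197; -0.8197 ∉ [-0.4, 0.2) → out
#2 (-22,7): internal coord -22 + (7)·β' = -23.6525; -23.6525 ∉ [-0.4, 0.2) → out
#3 (-5,-23): internal coord -5 + (-23)·β' = +0.4296; +0.4296 ∉ [-0.4, 0.2) → out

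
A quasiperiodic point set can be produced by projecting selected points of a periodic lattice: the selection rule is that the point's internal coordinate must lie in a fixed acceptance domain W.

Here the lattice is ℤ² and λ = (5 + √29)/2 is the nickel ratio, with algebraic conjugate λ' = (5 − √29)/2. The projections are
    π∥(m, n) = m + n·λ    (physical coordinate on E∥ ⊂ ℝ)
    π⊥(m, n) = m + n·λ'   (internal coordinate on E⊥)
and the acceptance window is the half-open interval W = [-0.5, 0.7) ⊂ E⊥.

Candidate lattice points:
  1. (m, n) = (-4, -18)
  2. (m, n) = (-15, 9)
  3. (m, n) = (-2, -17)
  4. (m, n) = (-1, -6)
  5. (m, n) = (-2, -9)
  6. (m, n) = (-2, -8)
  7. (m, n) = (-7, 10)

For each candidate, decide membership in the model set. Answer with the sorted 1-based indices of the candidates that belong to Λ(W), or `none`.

4, 5, 6

Numerically λ ≈ 5.1926 and λ' = −1/λ ≈ -0.1926.
candidate 1: (m,n)=(-4,-18) → π∥ = -4-18·λ ≈ -97.4665, π⊥ = -4-18·λ' ≈ -0.5335 ∉ [-0.5, 0.7) ⇒ out
candidate 2: (m,n)=(-15,9) → π∥ = -15+9·λ ≈ 31.7332, π⊥ = -15+9·λ' ≈ -16.7332 ∉ [-0.5, 0.7) ⇒ out
candidate 3: (m,n)=(-2,-17) → π∥ = -2-17·λ ≈ -90.2739, π⊥ = -2-17·λ' ≈ 1.2739 ∉ [-0.5, 0.7) ⇒ out
candidate 4: (m,n)=(-1,-6) → π∥ = -1-6·λ ≈ -32.1555, π⊥ = -1-6·λ' ≈ 0.1555 ∈ [-0.5, 0.7) ⇒ IN Λ
candidate 5: (m,n)=(-2,-9) → π∥ = -2-9·λ ≈ -48.7332, π⊥ = -2-9·λ' ≈ -0.2668 ∈ [-0.5, 0.7) ⇒ IN Λ
candidate 6: (m,n)=(-2,-8) → π∥ = -2-8·λ ≈ -43.5407, π⊥ = -2-8·λ' ≈ -0.4593 ∈ [-0.5, 0.7) ⇒ IN Λ
candidate 7: (m,n)=(-7,10) → π∥ = -7+10·λ ≈ 44.9258, π⊥ = -7+10·λ' ≈ -8.9258 ∉ [-0.5, 0.7) ⇒ out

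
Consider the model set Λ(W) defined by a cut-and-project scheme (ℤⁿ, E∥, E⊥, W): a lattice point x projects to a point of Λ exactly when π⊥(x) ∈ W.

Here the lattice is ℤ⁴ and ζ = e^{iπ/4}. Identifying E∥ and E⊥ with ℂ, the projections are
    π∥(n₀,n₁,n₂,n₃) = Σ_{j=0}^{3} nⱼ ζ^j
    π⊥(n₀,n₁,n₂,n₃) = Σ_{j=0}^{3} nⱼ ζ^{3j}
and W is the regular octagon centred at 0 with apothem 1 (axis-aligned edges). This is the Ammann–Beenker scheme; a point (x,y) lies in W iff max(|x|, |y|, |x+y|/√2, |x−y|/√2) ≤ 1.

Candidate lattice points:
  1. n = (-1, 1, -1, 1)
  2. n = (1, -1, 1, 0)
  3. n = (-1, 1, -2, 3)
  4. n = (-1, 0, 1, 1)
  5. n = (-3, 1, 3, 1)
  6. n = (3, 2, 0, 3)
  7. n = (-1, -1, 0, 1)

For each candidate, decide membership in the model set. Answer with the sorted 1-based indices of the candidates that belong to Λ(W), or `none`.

π⊥(n) = n₀ + n₁ζ³ + n₂ζ⁶ + n₃ζ⁹ where ζ = e^{iπ/4}.
candidate 1: n = (-1, 1, -1, 1) → π⊥ ≈ (-1.00000, +2.41421); max(|x|,|y|,|x±y|/√2) = 2.41421 > 1 ⇒ ∉ W
candidate 2: n = (1, -1, 1, 0) → π⊥ ≈ (+1.70711, -1.70711); max(|x|,|y|,|x±y|/√2) = 2.41421 > 1 ⇒ ∉ W
candidate 3: n = (-1, 1, -2, 3) → π⊥ ≈ (+0.41421, +4.82843); max(|x|,|y|,|x±y|/√2) = 4.82843 > 1 ⇒ ∉ W
candidate 4: n = (-1, 0, 1, 1) → π⊥ ≈ (-0.29289, -0.29289); max(|x|,|y|,|x±y|/√2) = 0.41421 ≤ 1 ⇒ ∈ W
candidate 5: n = (-3, 1, 3, 1) → π⊥ ≈ (-3.00000, -1.58579); max(|x|,|y|,|x±y|/√2) = 3.24264 > 1 ⇒ ∉ W
candidate 6: n = (3, 2, 0, 3) → π⊥ ≈ (+3.70711, +3.53553); max(|x|,|y|,|x±y|/√2) = 5.12132 > 1 ⇒ ∉ W
candidate 7: n = (-1, -1, 0, 1) → π⊥ ≈ (+0.41421, +0.00000); max(|x|,|y|,|x±y|/√2) = 0.41421 ≤ 1 ⇒ ∈ W

4, 7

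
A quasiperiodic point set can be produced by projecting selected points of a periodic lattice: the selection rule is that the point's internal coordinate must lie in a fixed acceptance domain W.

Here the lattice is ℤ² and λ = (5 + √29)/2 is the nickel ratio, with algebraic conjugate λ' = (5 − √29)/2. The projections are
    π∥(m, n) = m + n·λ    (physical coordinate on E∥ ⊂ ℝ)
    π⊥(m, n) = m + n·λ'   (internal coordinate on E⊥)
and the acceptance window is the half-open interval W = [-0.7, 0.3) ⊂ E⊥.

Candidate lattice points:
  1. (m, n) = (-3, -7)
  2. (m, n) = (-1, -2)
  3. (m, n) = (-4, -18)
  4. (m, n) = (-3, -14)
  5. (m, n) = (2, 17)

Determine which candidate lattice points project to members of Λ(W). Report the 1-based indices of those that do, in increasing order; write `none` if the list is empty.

2, 3, 4

Compute λ' = (5−√29)/2 = -0.19258, so π⊥(m,n) = m -0.19258·n.
#1 (-3,-7): internal coord -3 + (-7)·λ' = -1.65192; -1.65192 ∉ [-0.7, 0.3) → out
#2 (-1,-2): internal coord -1 + (-2)·λ' = -0.61484; -0.61484 ∈ [-0.7, 0.3) → IN Λ
#3 (-4,-18): internal coord -4 + (-18)·λ' = -0.53352; -0.53352 ∈ [-0.7, 0.3) → IN Λ
#4 (-3,-14): internal coord -3 + (-14)·λ' = -0.30385; -0.30385 ∈ [-0.7, 0.3) → IN Λ
#5 (2,17): internal coord 2 + (17)·λ' = -1.27390; -1.27390 ∉ [-0.7, 0.3) → out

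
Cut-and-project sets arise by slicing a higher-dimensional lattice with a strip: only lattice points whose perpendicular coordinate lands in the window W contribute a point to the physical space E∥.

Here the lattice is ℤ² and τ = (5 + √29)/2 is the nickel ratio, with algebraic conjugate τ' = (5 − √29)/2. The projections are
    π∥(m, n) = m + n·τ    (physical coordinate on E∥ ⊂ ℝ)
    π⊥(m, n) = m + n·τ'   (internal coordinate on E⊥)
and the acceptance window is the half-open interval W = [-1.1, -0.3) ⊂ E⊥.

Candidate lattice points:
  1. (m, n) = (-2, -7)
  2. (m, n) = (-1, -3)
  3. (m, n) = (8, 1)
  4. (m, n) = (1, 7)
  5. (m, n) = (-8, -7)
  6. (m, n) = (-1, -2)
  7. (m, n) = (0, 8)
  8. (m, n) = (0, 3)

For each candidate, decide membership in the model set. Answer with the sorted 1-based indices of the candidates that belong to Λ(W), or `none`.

τ' = (5−√29)/2 ≈ -0.192582.
[1] lift (-2,-7): star map gives -0.651923; window check -1.1 ≤ -0.651923 < -0.3 is true → IN Λ
[2] lift (-1,-3): star map gives -0.422253; window check -1.1 ≤ -0.422253 < -0.3 is true → IN Λ
[3] lift (8,1): star map gives 7.807418; window check -1.1 ≤ 7.807418 < -0.3 is false → out
[4] lift (1,7): star map gives -0.348077; window check -1.1 ≤ -0.348077 < -0.3 is true → IN Λ
[5] lift (-8,-7): star map gives -6.651923; window check -1.1 ≤ -6.651923 < -0.3 is false → out
[6] lift (-1,-2): star map gives -0.614835; window check -1.1 ≤ -0.614835 < -0.3 is true → IN Λ
[7] lift (0,8): star map gives -1.540659; window check -1.1 ≤ -1.540659 < -0.3 is false → out
[8] lift (0,3): star map gives -0.577747; window check -1.1 ≤ -0.577747 < -0.3 is true → IN Λ

1, 2, 4, 6, 8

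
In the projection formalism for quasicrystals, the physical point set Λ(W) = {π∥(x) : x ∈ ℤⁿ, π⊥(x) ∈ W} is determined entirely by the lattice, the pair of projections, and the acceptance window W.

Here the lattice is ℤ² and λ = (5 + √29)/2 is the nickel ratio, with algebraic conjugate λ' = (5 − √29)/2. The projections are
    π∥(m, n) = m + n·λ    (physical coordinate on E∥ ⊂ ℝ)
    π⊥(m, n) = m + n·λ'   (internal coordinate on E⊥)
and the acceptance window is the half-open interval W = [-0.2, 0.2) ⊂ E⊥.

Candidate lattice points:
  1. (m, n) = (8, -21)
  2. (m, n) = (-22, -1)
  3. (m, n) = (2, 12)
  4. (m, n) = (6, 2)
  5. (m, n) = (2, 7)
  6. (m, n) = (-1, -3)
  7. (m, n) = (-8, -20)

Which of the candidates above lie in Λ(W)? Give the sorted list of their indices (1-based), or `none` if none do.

none

λ' = (5−√29)/2 ≈ -0.1926.
[1] lift (8,-21): star map gives 12.0442; window check -0.2 ≤ 12.0442 < 0.2 is false → out
[2] lift (-22,-1): star map gives -21.8074; window check -0.2 ≤ -21.8074 < 0.2 is false → out
[3] lift (2,12): star map gives -0.3110; window check -0.2 ≤ -0.3110 < 0.2 is false → out
[4] lift (6,2): star map gives 5.6148; window check -0.2 ≤ 5.6148 < 0.2 is false → out
[5] lift (2,7): star map gives 0.6519; window check -0.2 ≤ 0.6519 < 0.2 is false → out
[6] lift (-1,-3): star map gives -0.4223; window check -0.2 ≤ -0.4223 < 0.2 is false → out
[7] lift (-8,-20): star map gives -4.1484; window check -0.2 ≤ -4.1484 < 0.2 is false → out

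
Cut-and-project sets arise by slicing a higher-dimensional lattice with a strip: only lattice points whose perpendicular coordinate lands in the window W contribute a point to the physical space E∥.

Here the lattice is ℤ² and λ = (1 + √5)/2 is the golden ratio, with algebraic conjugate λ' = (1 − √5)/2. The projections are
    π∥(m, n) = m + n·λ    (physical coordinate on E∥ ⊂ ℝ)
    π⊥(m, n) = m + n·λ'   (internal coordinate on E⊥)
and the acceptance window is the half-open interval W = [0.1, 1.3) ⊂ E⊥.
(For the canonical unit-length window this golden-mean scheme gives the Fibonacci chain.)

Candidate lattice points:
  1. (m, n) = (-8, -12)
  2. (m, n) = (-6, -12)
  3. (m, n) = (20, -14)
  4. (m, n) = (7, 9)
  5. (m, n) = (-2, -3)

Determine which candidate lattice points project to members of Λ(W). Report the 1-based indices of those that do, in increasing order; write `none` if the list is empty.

none

Numerically λ ≈ 1.6180 and λ' = −1/λ ≈ -0.6180.
#1 (-8,-12): internal coord -8 + (-12)·λ' = -0.5836; -0.5836 ∉ [0.1, 1.3) → out
#2 (-6,-12): internal coord -6 + (-12)·λ' = +1.4164; +1.4164 ∉ [0.1, 1.3) → out
#3 (20,-14): internal coord 20 + (-14)·λ' = +28.6525; +28.6525 ∉ [0.1, 1.3) → out
#4 (7,9): internal coord 7 + (9)·λ' = +1.4377; +1.4377 ∉ [0.1, 1.3) → out
#5 (-2,-3): internal coord -2 + (-3)·λ' = -0.1459; -0.1459 ∉ [0.1, 1.3) → out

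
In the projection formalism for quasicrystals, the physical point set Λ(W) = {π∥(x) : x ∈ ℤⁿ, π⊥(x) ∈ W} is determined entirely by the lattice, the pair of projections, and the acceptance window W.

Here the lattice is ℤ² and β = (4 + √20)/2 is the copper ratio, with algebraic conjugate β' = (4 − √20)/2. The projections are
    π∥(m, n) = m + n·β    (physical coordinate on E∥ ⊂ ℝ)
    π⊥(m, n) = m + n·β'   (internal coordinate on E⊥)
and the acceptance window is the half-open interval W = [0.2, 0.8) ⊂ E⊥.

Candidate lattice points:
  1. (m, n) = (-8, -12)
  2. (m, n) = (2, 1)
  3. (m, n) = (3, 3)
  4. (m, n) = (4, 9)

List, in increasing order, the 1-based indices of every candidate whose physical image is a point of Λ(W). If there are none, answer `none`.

Numerically β ≈ 4.23607 and β' = −1/β ≈ -0.23607.
#1 (-8,-12): internal coord -8 + (-12)·β' = -5.16718; -5.16718 ∉ [0.2, 0.8) → out
#2 (2,1): internal coord 2 + (1)·β' = +1.76393; +1.76393 ∉ [0.2, 0.8) → out
#3 (3,3): internal coord 3 + (3)·β' = +2.29180; +2.29180 ∉ [0.2, 0.8) → out
#4 (4,9): internal coord 4 + (9)·β' = +1.87539; +1.87539 ∉ [0.2, 0.8) → out

none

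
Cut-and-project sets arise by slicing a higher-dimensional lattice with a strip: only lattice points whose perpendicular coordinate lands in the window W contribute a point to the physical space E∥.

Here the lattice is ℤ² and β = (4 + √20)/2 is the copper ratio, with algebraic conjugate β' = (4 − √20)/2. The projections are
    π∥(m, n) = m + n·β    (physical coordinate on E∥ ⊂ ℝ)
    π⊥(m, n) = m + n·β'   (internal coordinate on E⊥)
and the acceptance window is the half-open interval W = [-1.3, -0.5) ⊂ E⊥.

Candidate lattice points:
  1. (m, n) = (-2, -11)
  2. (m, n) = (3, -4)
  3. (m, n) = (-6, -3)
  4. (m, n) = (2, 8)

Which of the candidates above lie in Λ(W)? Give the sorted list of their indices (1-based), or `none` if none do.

none

β' = (4−√20)/2 ≈ -0.2361.
[1] lift (-2,-11): star map gives 0.5967; window check -1.3 ≤ 0.5967 < -0.5 is false → out
[2] lift (3,-4): star map gives 3.9443; window check -1.3 ≤ 3.9443 < -0.5 is false → out
[3] lift (-6,-3): star map gives -5.2918; window check -1.3 ≤ -5.2918 < -0.5 is false → out
[4] lift (2,8): star map gives 0.1115; window check -1.3 ≤ 0.1115 < -0.5 is false → out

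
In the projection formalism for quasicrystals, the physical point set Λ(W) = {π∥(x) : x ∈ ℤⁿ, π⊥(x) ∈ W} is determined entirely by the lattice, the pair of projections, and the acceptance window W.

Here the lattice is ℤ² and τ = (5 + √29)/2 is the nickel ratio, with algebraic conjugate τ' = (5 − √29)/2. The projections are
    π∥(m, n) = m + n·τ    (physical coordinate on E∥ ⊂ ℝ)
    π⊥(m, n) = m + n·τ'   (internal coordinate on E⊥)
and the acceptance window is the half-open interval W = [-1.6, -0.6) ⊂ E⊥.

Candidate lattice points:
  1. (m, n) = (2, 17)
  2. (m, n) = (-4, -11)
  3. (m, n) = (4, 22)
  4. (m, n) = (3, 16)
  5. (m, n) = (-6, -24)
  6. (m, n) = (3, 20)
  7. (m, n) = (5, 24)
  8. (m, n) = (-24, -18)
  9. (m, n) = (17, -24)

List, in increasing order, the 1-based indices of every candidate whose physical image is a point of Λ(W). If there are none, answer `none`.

1, 5, 6

Numerically τ ≈ 5.192582 and τ' = −1/τ ≈ -0.192582.
[1] lift (2,17): star map gives -1.273901; window check -1.6 ≤ -1.273901 < -0.6 is true → IN Λ
[2] lift (-4,-11): star map gives -1.881594; window check -1.6 ≤ -1.881594 < -0.6 is false → out
[3] lift (4,22): star map gives -0.236813; window check -1.6 ≤ -0.236813 < -0.6 is false → out
[4] lift (3,16): star map gives -0.081318; window check -1.6 ≤ -0.081318 < -0.6 is false → out
[5] lift (-6,-24): star map gives -1.378022; window check -1.6 ≤ -1.378022 < -0.6 is true → IN Λ
[6] lift (3,20): star map gives -0.851648; window check -1.6 ≤ -0.851648 < -0.6 is true → IN Λ
[7] lift (5,24): star map gives 0.378022; window check -1.6 ≤ 0.378022 < -0.6 is false → out
[8] lift (-24,-18): star map gives -20.533517; window check -1.6 ≤ -20.533517 < -0.6 is false → out
[9] lift (17,-24): star map gives 21.621978; window check -1.6 ≤ 21.621978 < -0.6 is false → out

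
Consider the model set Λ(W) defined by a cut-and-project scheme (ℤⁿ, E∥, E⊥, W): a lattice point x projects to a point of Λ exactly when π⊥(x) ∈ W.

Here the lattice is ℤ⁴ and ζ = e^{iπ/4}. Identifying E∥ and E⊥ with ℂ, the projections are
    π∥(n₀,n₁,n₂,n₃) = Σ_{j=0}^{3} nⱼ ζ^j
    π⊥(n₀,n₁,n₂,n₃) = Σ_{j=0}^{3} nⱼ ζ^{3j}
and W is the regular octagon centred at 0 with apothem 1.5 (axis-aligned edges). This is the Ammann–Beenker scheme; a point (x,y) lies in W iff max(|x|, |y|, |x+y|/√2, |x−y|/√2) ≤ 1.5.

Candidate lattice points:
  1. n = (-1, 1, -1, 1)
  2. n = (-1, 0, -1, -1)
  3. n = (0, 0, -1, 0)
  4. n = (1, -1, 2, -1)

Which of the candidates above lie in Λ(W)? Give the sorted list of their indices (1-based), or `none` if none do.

3

π⊥(n) = n₀ + n₁ζ³ + n₂ζ⁶ + n₃ζ⁹ where ζ = e^{iπ/4}.
#1 (-1, 1, -1, 1): internal (-1.000000, 2.414214); octagon support 2.414214 vs apothem 1.5 → ∉ W
#2 (-1, 0, -1, -1): internal (-1.707107, 0.292893); octagon support 1.707107 vs apothem 1.5 → ∉ W
#3 (0, 0, -1, 0): internal (0.000000, 1.000000); octagon support 1.000000 vs apothem 1.5 → ∈ W
#4 (1, -1, 2, -1): internal (1.000000, -3.414214); octagon support 3.414214 vs apothem 1.5 → ∉ W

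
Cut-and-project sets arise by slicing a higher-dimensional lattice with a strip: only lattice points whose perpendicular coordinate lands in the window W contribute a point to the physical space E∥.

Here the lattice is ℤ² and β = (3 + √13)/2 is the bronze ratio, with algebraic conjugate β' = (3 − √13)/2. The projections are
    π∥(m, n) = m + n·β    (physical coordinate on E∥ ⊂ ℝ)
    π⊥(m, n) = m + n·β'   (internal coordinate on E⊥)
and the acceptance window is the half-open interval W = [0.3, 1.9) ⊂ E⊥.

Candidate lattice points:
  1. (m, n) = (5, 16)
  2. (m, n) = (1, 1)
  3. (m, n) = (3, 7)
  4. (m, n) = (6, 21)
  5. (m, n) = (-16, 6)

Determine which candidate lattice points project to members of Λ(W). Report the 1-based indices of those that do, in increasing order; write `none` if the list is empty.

β' = (3−√13)/2 ≈ -0.30278.
candidate 1: (m,n)=(5,16) → π∥ = 5+16·β ≈ 57.84441, π⊥ = 5+16·β' ≈ 0.15559 ∉ [0.3, 1.9) ⇒ out
candidate 2: (m,n)=(1,1) → π∥ = 1+1·β ≈ 4.30278, π⊥ = 1+1·β' ≈ 0.69722 ∈ [0.3, 1.9) ⇒ IN Λ
candidate 3: (m,n)=(3,7) → π∥ = 3+7·β ≈ 26.11943, π⊥ = 3+7·β' ≈ 0.88057 ∈ [0.3, 1.9) ⇒ IN Λ
candidate 4: (m,n)=(6,21) → π∥ = 6+21·β ≈ 75.35829, π⊥ = 6+21·β' ≈ -0.35829 ∉ [0.3, 1.9) ⇒ out
candidate 5: (m,n)=(-16,6) → π∥ = -16+6·β ≈ 3.81665, π⊥ = -16+6·β' ≈ -17.81665 ∉ [0.3, 1.9) ⇒ out

2, 3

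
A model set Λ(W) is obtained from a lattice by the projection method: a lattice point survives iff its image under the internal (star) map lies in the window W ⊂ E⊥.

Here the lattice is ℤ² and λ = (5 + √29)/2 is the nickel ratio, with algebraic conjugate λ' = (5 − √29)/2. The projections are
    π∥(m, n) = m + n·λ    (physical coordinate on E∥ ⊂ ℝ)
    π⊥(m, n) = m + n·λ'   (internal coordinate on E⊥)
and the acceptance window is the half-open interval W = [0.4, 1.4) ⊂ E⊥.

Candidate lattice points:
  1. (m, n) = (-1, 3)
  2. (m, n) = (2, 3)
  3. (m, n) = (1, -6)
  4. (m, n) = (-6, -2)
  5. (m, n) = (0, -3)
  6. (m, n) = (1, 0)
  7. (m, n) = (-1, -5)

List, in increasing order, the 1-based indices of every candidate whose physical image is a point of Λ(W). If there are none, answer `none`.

Compute λ' = (5−√29)/2 = -0.192582, so π⊥(m,n) = m -0.192582·n.
#1 (-1,3): internal coord -1 + (3)·λ' = -1.577747; -1.577747 ∉ [0.4, 1.4) → out
#2 (2,3): internal coord 2 + (3)·λ' = +1.422253; +1.422253 ∉ [0.4, 1.4) → out
#3 (1,-6): internal coord 1 + (-6)·λ' = +2.155494; +2.155494 ∉ [0.4, 1.4) → out
#4 (-6,-2): internal coord -6 + (-2)·λ' = -5.614835; -5.614835 ∉ [0.4, 1.4) → out
#5 (0,-3): internal coord 0 + (-3)·λ' = +0.577747; +0.577747 ∈ [0.4, 1.4) → IN Λ
#6 (1,0): internal coord 1 + (0)·λ' = +1.000000; +1.000000 ∈ [0.4, 1.4) → IN Λ
#7 (-1,-5): internal coord -1 + (-5)·λ' = -0.037088; -0.037088 ∉ [0.4, 1.4) → out

5, 6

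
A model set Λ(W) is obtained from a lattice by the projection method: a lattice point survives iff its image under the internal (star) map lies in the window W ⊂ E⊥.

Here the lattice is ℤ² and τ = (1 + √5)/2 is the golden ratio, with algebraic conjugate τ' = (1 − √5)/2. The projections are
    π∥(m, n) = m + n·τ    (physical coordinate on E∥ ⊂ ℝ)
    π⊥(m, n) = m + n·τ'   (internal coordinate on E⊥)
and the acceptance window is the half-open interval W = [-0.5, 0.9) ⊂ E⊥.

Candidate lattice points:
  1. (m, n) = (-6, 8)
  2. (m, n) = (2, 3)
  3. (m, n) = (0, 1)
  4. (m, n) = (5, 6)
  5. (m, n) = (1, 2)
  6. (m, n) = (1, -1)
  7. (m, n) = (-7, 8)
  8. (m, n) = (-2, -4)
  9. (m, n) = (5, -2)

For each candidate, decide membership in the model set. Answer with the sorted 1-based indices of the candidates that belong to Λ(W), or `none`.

2, 5, 8

Compute τ' = (1−√5)/2 = -0.618034, so π⊥(m,n) = m -0.618034·n.
#1 (-6,8): internal coord -6 + (8)·τ' = -10.944272; -10.944272 ∉ [-0.5, 0.9) → out
#2 (2,3): internal coord 2 + (3)·τ' = +0.145898; +0.145898 ∈ [-0.5, 0.9) → IN Λ
#3 (0,1): internal coord 0 + (1)·τ' = -0.618034; -0.618034 ∉ [-0.5, 0.9) → out
#4 (5,6): internal coord 5 + (6)·τ' = +1.291796; +1.291796 ∉ [-0.5, 0.9) → out
#5 (1,2): internal coord 1 + (2)·τ' = -0.236068; -0.236068 ∈ [-0.5, 0.9) → IN Λ
#6 (1,-1): internal coord 1 + (-1)·τ' = +1.618034; +1.618034 ∉ [-0.5, 0.9) → out
#7 (-7,8): internal coord -7 + (8)·τ' = -11.944272; -11.944272 ∉ [-0.5, 0.9) → out
#8 (-2,-4): internal coord -2 + (-4)·τ' = +0.472136; +0.472136 ∈ [-0.5, 0.9) → IN Λ
#9 (5,-2): internal coord 5 + (-2)·τ' = +6.236068; +6.236068 ∉ [-0.5, 0.9) → out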